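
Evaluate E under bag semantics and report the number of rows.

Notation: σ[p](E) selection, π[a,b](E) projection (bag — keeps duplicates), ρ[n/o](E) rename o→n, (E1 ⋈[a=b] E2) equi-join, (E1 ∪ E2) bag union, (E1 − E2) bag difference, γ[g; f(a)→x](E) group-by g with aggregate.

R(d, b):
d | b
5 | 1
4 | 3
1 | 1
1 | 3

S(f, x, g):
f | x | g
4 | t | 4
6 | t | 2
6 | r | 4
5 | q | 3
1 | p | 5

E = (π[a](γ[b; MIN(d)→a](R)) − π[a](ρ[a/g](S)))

Per-node cardinality:
  R → 4
  γ[b; MIN(d)→a](R) → 2
  π[a](γ[b; MIN(d)→a](R)) → 2
  S → 5
  ρ[a/g](S) → 5
  π[a](ρ[a/g](S)) → 5
  (π[a](γ[b; MIN(d)→a](R)) − π[a](ρ[a/g](S))) → 2

|E| = 2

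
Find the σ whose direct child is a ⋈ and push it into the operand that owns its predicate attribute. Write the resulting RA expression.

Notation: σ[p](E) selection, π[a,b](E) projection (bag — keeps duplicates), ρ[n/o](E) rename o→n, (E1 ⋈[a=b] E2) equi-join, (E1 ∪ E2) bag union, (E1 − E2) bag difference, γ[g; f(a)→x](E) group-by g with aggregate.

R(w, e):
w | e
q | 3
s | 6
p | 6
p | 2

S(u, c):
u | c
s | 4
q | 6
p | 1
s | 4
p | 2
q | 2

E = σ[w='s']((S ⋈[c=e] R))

σ filters on w, owned by the right side.
E' = (S ⋈[c=e] σ[w='s'](R))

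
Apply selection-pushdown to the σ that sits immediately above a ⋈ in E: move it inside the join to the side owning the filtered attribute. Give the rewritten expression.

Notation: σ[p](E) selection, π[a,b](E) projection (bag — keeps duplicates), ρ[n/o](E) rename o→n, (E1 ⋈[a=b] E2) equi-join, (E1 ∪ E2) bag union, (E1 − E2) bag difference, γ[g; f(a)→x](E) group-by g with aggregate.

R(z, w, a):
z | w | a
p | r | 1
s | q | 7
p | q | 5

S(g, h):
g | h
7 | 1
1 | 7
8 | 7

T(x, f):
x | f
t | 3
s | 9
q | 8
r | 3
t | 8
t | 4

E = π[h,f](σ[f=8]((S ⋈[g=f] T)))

σ filters on f, owned by the right side.
E' = π[h,f]((S ⋈[g=f] σ[f=8](T)))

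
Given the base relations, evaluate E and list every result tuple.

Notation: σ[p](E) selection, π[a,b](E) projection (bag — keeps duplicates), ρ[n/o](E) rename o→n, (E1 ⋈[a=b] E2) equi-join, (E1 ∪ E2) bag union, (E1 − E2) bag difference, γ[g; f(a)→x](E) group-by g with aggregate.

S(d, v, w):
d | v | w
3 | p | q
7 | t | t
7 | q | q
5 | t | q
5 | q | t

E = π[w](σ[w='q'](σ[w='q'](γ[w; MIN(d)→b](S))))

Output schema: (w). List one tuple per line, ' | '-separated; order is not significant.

Per-node cardinality:
  S → 5
  γ[w; MIN(d)→b](S) → 2
  σ[w='q'](γ[w; MIN(d)→b](S)) → 1
  σ[w='q'](σ[w='q'](γ[w; MIN(d)→b](S))) → 1
  π[w](σ[w='q'](σ[w='q'](γ[w; MIN(d)→b](S)))) → 1

== RESULT ==
w
q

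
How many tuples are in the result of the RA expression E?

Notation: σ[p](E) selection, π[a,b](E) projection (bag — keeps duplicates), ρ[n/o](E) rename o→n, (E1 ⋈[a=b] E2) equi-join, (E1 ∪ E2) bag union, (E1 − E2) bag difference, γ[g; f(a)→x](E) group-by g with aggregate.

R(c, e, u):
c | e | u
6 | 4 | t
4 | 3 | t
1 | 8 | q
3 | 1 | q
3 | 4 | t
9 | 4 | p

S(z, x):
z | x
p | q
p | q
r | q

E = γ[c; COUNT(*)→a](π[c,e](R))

Subexpression sizes:
  R → 6
  π[c,e](R) → 6
  γ[c; COUNT(*)→a](π[c,e](R)) → 5

|E| = 5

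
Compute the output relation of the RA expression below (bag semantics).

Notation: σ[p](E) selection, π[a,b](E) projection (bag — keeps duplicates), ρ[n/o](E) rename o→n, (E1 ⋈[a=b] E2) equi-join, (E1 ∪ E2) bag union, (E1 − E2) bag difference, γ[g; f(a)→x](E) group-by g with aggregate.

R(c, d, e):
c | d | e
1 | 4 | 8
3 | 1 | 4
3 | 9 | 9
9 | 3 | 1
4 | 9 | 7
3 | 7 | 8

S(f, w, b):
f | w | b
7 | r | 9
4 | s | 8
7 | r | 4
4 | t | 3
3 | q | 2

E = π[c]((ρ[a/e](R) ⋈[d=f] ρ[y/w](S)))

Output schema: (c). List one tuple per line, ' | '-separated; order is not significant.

Row counts bottom-up:
  R → 6
  ρ[a/e](R) → 6
  S → 5
  ρ[y/w](S) → 5
  (ρ[a/e](R) ⋈[d=f] ρ[y/w](S)) → 5
  π[c]((ρ[a/e](R) ⋈[d=f] ρ[y/w](S))) → 5

== RESULT ==
c
1
1
3
3
9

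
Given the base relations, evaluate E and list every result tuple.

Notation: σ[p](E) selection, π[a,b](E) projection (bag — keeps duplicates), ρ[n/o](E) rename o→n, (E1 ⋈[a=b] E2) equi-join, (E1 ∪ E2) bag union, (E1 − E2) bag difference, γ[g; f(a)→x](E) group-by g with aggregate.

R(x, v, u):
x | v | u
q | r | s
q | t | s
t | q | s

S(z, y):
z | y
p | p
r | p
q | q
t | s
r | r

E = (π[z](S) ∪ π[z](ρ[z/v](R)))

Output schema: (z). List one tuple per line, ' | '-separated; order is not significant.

Per-node cardinality:
  S → 5
  π[z](S) → 5
  R → 3
  ρ[z/v](R) → 3
  π[z](ρ[z/v](R)) → 3
  (π[z](S) ∪ π[z](ρ[z/v](R))) → 8

== RESULT ==
z
p
q
q
r
r
r
t
t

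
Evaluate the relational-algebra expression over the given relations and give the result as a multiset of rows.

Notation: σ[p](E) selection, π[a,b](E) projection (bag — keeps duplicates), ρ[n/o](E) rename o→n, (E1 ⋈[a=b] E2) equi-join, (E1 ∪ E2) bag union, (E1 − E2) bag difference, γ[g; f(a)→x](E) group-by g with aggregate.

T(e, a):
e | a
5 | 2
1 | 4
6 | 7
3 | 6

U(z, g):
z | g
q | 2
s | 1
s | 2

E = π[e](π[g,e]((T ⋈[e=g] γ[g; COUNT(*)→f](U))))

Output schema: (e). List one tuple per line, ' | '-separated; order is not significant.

Stepwise |·|:
  T → 4
  U → 3
  γ[g; COUNT(*)→f](U) → 2
  (T ⋈[e=g] γ[g; COUNT(*)→f](U)) → 1
  π[g,e]((T ⋈[e=g] γ[g; COUNT(*)→f](U))) → 1
  π[e](π[g,e]((T ⋈[e=g] γ[g; COUNT(*)→f](U)))) → 1

== RESULT ==
e
1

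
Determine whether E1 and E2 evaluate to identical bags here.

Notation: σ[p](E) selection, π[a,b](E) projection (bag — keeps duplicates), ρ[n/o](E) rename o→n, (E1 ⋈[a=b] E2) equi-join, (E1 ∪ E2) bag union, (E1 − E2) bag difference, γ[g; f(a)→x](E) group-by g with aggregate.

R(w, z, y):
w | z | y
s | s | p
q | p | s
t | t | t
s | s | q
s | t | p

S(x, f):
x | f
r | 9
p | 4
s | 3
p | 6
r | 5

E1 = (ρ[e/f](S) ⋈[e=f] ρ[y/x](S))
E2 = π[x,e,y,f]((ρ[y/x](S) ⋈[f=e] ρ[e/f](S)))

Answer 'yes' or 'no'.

E1 subexpression sizes:
  S → 5
  ρ[e/f](S) → 5
  S → 5
  ρ[y/x](S) → 5
  (ρ[e/f](S) ⋈[e=f] ρ[y/x](S)) → 5
E2 subexpression sizes:
  S → 5
  ρ[y/x](S) → 5
  S → 5
  ρ[e/f](S) → 5
  (ρ[y/x](S) ⋈[f=e] ρ[e/f](S)) → 5
  π[x,e,y,f]((ρ[y/x](S) ⋈[f=e] ρ[e/f](S))) → 5

E1 and E2 produce the same multiset:
x | e | y | f
p | 4 | p | 4
p | 6 | p | 6
r | 5 | r | 5
r | 9 | r | 9
s | 3 | s | 3

yes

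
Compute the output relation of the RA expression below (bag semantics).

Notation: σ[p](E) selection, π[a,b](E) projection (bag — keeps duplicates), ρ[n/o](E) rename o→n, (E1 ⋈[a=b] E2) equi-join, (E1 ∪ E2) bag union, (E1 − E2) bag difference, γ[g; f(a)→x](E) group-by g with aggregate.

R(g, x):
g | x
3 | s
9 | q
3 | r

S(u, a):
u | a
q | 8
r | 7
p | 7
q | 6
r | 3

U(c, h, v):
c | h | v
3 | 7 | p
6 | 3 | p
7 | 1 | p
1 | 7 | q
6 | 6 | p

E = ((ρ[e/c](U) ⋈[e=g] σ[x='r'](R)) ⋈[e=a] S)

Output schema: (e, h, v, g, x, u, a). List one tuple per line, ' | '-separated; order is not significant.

Subexpression sizes:
  U → 5
  ρ[e/c](U) → 5
  R → 3
  σ[x='r'](R) → 1
  (ρ[e/c](U) ⋈[e=g] σ[x='r'](R)) → 1
  S → 5
  ((ρ[e/c](U) ⋈[e=g] σ[x='r'](R)) ⋈[e=a] S) → 1

== RESULT ==
e | h | v | g | x | u | a
3 | 7 | p | 3 | r | r | 3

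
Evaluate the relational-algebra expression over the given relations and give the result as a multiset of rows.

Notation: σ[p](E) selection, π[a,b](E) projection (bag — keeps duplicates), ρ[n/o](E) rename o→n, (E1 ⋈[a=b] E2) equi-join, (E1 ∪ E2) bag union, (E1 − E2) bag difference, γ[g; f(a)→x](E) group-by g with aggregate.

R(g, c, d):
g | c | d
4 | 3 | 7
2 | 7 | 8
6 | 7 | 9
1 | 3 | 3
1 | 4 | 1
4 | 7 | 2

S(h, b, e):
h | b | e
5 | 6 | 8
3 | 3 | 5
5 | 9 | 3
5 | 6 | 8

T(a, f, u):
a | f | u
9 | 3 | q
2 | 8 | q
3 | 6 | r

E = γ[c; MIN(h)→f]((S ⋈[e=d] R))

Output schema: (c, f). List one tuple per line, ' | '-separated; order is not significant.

Row counts bottom-up:
  S → 4
  R → 6
  (S ⋈[e=d] R) → 3
  γ[c; MIN(h)→f]((S ⋈[e=d] R)) → 2

== RESULT ==
c | f
3 | 5
7 | 5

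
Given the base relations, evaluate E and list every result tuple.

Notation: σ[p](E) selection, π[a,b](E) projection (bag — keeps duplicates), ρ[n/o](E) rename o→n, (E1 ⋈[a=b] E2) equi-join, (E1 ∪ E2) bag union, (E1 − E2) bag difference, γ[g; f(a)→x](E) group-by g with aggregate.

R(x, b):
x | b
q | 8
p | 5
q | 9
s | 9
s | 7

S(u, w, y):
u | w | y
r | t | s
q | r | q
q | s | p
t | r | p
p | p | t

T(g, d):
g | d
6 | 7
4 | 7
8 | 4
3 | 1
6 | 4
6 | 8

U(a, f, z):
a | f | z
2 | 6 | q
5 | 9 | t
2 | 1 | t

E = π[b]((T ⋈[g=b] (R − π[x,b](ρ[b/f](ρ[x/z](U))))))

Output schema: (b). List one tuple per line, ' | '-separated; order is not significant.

Subexpression sizes:
  T → 6
  R → 5
  U → 3
  ρ[x/z](U) → 3
  ρ[b/f](ρ[x/z](U)) → 3
  π[x,b](ρ[b/f](ρ[x/z](U))) → 3
  (R − π[x,b](ρ[b/f](ρ[x/z](U)))) → 5
  (T ⋈[g=b] (R − π[x,b](ρ[b/f](ρ[x/z](U))))) → 1
  π[b]((T ⋈[g=b] (R − π[x,b](ρ[b/f](ρ[x/z](U)))))) → 1

== RESULT ==
b
8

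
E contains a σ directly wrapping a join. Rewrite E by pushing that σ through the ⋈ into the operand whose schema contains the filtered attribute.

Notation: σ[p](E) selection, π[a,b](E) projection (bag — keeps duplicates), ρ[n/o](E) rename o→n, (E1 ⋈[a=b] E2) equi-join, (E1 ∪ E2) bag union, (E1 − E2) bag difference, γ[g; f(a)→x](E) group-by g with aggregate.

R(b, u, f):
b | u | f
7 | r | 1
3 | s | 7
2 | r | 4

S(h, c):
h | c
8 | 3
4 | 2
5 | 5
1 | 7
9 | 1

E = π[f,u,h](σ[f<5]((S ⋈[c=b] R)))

σ filters on f, owned by the right side.
E' = π[f,u,h]((S ⋈[c=b] σ[f<5](R)))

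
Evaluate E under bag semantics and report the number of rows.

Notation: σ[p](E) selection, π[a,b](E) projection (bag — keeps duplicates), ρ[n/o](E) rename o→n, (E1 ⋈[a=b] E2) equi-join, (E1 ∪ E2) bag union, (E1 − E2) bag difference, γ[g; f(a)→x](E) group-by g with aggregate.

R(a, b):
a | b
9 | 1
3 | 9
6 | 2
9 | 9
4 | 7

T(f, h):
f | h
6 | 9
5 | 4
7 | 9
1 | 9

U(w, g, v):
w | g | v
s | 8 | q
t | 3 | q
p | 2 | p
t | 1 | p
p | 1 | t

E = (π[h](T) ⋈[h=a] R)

Subexpression sizes:
  T → 4
  π[h](T) → 4
  R → 5
  (π[h](T) ⋈[h=a] R) → 7

|E| = 7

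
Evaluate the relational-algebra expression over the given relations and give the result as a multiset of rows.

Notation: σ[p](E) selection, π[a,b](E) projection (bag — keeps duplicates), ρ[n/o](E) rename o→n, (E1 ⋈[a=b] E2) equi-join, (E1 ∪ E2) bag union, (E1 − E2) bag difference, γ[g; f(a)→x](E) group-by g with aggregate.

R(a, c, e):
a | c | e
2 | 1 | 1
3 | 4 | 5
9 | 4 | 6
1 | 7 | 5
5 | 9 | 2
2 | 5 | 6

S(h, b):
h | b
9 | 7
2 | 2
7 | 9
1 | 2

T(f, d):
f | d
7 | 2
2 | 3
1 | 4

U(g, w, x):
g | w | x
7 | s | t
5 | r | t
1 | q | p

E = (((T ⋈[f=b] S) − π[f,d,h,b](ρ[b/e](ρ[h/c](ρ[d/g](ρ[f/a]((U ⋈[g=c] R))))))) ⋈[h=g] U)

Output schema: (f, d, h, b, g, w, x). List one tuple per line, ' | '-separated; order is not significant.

Per-node cardinality:
  T → 3
  S → 4
  (T ⋈[f=b] S) → 3
  U → 3
  R → 6
  (U ⋈[g=c] R) → 3
  ρ[f/a]((U ⋈[g=c] R)) → 3
  ρ[d/g](ρ[f/a]((U ⋈[g=c] R))) → 3
  ρ[h/c](ρ[d/g](ρ[f/a]((U ⋈[g=c] R)))) → 3
  ρ[b/e](ρ[h/c](ρ[d/g](ρ[f/a]((U ⋈[g=c] R))))) → 3
  π[f,d,h,b](ρ[b/e](ρ[h/c](ρ[d/g](ρ[f/a]((U ⋈[g=c] R)))))) → 3
  ((T ⋈[f=b] S) − π[f,d,h,b](ρ[b/e](ρ[h/c](ρ[d/g](ρ[f/a]((U ⋈[g=c] R))))))) → 3
  U → 3
  (((T ⋈[f=b] S) − π[f,d,h,b](ρ[b/e](ρ[h/c](ρ[d/g](ρ[f/a]((U ⋈[g=c] R))))))) ⋈[h=g] U) → 1

== RESULT ==
f | d | h | b | g | w | x
2 | 3 | 1 | 2 | 1 | q | p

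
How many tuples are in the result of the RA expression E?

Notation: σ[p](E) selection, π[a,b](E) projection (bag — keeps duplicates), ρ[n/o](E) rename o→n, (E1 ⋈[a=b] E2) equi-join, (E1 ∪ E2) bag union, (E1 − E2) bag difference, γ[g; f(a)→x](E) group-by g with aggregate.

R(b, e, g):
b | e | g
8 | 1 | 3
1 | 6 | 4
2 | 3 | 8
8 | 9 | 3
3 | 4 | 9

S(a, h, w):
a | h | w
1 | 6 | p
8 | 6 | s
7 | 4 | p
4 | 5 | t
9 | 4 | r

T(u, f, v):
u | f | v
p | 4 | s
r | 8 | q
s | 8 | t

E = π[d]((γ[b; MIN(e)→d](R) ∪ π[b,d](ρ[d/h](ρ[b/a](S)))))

Subexpression sizes:
  R → 5
  γ[b; MIN(e)→d](R) → 4
  S → 5
  ρ[b/a](S) → 5
  ρ[d/h](ρ[b/a](S)) → 5
  π[b,d](ρ[d/h](ρ[b/a](S))) → 5
  (γ[b; MIN(e)→d](R) ∪ π[b,d](ρ[d/h](ρ[b/a](S)))) → 9
  π[d]((γ[b; MIN(e)→d](R) ∪ π[b,d](ρ[d/h](ρ[b/a](S))))) → 9

|E| = 9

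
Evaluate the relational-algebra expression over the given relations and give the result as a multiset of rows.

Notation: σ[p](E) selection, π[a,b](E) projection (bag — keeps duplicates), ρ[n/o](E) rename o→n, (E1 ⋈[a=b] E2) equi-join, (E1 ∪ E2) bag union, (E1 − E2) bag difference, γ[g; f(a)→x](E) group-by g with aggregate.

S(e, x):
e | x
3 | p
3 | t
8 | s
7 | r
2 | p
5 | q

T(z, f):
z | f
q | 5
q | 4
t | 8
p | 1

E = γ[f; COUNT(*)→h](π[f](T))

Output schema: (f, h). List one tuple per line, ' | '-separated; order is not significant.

Subexpression sizes:
  T → 4
  π[f](T) → 4
  γ[f; COUNT(*)→h](π[f](T)) → 4

== RESULT ==
f | h
1 | 1
4 | 1
5 | 1
8 | 1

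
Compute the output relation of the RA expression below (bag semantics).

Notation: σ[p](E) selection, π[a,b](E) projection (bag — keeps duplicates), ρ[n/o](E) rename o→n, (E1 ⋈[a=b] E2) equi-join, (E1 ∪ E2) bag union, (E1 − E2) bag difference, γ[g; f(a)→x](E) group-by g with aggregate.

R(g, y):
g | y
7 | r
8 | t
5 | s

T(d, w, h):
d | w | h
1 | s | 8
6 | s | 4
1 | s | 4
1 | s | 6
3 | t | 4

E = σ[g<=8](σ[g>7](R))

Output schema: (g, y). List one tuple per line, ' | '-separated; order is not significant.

Row counts bottom-up:
  R → 3
  σ[g>7](R) → 1
  σ[g<=8](σ[g>7](R)) → 1

== RESULT ==
g | y
8 | t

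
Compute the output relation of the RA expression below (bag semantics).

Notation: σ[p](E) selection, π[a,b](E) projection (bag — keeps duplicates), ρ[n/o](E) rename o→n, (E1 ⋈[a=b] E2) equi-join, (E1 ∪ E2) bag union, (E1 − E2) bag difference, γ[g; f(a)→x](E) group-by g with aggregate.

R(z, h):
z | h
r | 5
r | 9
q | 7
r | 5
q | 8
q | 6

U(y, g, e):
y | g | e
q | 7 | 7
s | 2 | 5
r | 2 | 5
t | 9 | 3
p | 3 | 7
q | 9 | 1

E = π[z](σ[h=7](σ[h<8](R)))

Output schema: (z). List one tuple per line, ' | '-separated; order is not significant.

Stepwise |·|:
  R → 6
  σ[h<8](R) → 4
  σ[h=7](σ[h<8](R)) → 1
  π[z](σ[h=7](σ[h<8](R))) → 1

== RESULT ==
z
q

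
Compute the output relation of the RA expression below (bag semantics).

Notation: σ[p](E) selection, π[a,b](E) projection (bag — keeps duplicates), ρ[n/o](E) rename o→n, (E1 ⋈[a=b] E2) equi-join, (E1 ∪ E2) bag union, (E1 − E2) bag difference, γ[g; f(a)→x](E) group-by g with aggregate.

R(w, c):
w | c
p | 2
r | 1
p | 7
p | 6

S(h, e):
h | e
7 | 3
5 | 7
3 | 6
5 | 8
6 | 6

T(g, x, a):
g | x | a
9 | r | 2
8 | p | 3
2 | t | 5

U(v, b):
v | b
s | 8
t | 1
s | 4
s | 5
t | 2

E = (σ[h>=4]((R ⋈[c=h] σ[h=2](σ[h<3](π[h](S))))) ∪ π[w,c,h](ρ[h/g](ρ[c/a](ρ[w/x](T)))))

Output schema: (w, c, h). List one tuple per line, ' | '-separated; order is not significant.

Stepwise |·|:
  R → 4
  S → 5
  π[h](S) → 5
  σ[h<3](π[h](S)) → 0
  σ[h=2](σ[h<3](π[h](S))) → 0
  (R ⋈[c=h] σ[h=2](σ[h<3](π[h](S)))) → 0
  σ[h>=4]((R ⋈[c=h] σ[h=2](σ[h<3](π[h](S))))) → 0
  T → 3
  ρ[w/x](T) → 3
  ρ[c/a](ρ[w/x](T)) → 3
  ρ[h/g](ρ[c/a](ρ[w/x](T))) → 3
  π[w,c,h](ρ[h/g](ρ[c/a](ρ[w/x](T)))) → 3
  (σ[h>=4]((R ⋈[c=h] σ[h=2](σ[h<3](π[h](S))))) ∪ π[w,c,h](ρ[h/g](ρ[c/a](ρ[w/x](T))))) → 3

== RESULT ==
w | c | h
p | 3 | 8
r | 2 | 9
t | 5 | 2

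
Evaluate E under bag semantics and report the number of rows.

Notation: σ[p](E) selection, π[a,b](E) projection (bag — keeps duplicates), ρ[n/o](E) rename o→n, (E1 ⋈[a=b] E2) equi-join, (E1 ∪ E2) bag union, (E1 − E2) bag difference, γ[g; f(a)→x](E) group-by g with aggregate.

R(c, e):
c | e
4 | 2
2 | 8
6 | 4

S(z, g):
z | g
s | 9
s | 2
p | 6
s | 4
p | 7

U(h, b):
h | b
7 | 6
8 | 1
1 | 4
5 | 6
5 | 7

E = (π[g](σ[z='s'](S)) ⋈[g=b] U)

Subexpression sizes:
  S → 5
  σ[z='s'](S) → 3
  π[g](σ[z='s'](S)) → 3
  U → 5
  (π[g](σ[z='s'](S)) ⋈[g=b] U) → 1

|E| = 1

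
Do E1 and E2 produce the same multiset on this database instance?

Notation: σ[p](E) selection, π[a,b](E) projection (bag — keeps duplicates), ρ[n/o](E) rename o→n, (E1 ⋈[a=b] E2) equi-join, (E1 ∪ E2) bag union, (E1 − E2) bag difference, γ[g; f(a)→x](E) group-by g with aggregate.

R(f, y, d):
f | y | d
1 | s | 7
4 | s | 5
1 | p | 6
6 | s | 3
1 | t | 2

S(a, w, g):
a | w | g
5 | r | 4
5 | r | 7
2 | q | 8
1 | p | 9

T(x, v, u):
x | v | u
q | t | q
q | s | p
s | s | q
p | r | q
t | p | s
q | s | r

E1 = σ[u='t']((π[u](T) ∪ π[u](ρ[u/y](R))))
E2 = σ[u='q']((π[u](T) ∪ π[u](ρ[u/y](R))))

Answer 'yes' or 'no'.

E1 stepwise |·|:
  T → 6
  π[u](T) → 6
  R → 5
  ρ[u/y](R) → 5
  π[u](ρ[u/y](R)) → 5
  (π[u](T) ∪ π[u](ρ[u/y](R))) → 11
  σ[u='t']((π[u](T) ∪ π[u](ρ[u/y](R)))) → 1
E2 stepwise |·|:
  T → 6
  π[u](T) → 6
  R → 5
  ρ[u/y](R) → 5
  π[u](ρ[u/y](R)) → 5
  (π[u](T) ∪ π[u](ρ[u/y](R))) → 11
  σ[u='q']((π[u](T) ∪ π[u](ρ[u/y](R)))) → 3

E1 result:
u
t
E2 result:
u
q
q
q
Witness: ('t',) appears 1× in E1 but 0× in E2.

no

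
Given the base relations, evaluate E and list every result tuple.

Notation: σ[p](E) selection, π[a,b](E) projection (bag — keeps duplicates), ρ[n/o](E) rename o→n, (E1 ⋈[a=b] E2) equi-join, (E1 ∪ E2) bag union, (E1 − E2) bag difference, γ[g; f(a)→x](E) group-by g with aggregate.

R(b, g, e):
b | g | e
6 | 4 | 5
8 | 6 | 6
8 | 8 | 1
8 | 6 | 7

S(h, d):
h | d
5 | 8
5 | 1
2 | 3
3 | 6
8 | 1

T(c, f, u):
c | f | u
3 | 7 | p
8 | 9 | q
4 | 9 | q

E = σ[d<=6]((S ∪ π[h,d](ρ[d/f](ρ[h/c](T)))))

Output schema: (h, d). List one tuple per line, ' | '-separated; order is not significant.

Subexpression sizes:
  S → 5
  T → 3
  ρ[h/c](T) → 3
  ρ[d/f](ρ[h/c](T)) → 3
  π[h,d](ρ[d/f](ρ[h/c](T))) → 3
  (S ∪ π[h,d](ρ[d/f](ρ[h/c](T)))) → 8
  σ[d<=6]((S ∪ π[h,d](ρ[d/f](ρ[h/c](T))))) → 4

== RESULT ==
h | d
2 | 3
3 | 6
5 | 1
8 | 1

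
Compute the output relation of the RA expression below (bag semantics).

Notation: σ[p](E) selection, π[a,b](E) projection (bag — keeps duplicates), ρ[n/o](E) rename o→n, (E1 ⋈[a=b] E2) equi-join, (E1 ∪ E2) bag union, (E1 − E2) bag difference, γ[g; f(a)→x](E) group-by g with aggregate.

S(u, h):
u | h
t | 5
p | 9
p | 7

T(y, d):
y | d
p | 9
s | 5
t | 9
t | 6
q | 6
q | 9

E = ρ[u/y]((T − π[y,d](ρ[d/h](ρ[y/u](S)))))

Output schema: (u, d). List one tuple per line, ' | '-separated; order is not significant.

Stepwise |·|:
  T → 6
  S → 3
  ρ[y/u](S) → 3
  ρ[d/h](ρ[y/u](S)) → 3
  π[y,d](ρ[d/h](ρ[y/u](S))) → 3
  (T − π[y,d](ρ[d/h](ρ[y/u](S)))) → 5
  ρ[u/y]((T − π[y,d](ρ[d/h](ρ[y/u](S))))) → 5

== RESULT ==
u | d
q | 6
q | 9
s | 5
t | 6
t | 9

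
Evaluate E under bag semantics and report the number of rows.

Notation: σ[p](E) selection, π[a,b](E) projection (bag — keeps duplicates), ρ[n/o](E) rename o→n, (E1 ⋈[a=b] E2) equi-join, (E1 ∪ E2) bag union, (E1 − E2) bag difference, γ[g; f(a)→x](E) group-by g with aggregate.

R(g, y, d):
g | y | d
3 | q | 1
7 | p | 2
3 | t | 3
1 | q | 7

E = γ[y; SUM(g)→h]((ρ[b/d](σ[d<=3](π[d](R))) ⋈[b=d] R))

Stepwise |·|:
  R → 4
  π[d](R) → 4
  σ[d<=3](π[d](R)) → 3
  ρ[b/d](σ[d<=3](π[d](R))) → 3
  R → 4
  (ρ[b/d](σ[d<=3](π[d](R))) ⋈[b=d] R) → 3
  γ[y; SUM(g)→h]((ρ[b/d](σ[d<=3](π[d](R))) ⋈[b=d] R)) → 3

|E| = 3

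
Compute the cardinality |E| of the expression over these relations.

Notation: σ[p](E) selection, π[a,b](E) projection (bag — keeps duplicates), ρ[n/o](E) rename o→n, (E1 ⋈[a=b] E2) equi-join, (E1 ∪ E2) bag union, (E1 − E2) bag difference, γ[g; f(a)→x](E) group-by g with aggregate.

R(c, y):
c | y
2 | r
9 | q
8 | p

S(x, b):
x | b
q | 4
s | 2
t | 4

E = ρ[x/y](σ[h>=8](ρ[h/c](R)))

Subexpression sizes:
  R → 3
  ρ[h/c](R) → 3
  σ[h>=8](ρ[h/c](R)) → 2
  ρ[x/y](σ[h>=8](ρ[h/c](R))) → 2

|E| = 2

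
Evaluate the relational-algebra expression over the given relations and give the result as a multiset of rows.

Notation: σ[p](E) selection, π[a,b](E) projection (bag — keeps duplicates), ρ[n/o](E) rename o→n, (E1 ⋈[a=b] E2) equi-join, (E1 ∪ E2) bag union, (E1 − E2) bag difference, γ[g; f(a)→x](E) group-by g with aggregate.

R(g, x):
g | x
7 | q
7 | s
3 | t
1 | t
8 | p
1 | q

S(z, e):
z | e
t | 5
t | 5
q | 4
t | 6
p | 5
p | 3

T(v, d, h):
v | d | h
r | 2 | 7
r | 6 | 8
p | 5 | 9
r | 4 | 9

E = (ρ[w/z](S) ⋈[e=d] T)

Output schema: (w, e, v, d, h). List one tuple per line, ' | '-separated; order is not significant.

Per-node cardinality:
  S → 6
  ρ[w/z](S) → 6
  T → 4
  (ρ[w/z](S) ⋈[e=d] T) → 5

== RESULT ==
w | e | v | d | h
p | 5 | p | 5 | 9
q | 4 | r | 4 | 9
t | 5 | p | 5 | 9
t | 5 | p | 5 | 9
t | 6 | r | 6 | 8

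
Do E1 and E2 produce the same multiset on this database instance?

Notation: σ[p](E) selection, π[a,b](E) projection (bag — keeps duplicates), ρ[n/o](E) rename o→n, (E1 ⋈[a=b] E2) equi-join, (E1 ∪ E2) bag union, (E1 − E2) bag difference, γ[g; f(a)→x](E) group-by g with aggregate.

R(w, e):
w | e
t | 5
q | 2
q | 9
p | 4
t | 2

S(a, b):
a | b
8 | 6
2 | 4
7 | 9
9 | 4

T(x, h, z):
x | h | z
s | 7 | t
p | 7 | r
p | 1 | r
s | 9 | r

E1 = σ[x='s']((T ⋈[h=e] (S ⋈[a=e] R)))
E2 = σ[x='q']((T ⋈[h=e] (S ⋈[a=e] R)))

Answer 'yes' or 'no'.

E1 subexpression sizes:
  T → 4
  S → 4
  R → 5
  (S ⋈[a=e] R) → 3
  (T ⋈[h=e] (S ⋈[a=e] R)) → 1
  σ[x='s']((T ⋈[h=e] (S ⋈[a=e] R))) → 1
E2 subexpression sizes:
  T → 4
  S → 4
  R → 5
  (S ⋈[a=e] R) → 3
  (T ⋈[h=e] (S ⋈[a=e] R)) → 1
  σ[x='q']((T ⋈[h=e] (S ⋈[a=e] R))) → 0

E1 result:
x | h | z | a | b | w | e
s | 9 | r | 9 | 4 | q | 9
E2 result:
x | h | z | a | b | w | e
(0 rows)
Witness: ('s', 9, 'r', 9, 4, 'q', 9) appears 1× in E1 but 0× in E2.

no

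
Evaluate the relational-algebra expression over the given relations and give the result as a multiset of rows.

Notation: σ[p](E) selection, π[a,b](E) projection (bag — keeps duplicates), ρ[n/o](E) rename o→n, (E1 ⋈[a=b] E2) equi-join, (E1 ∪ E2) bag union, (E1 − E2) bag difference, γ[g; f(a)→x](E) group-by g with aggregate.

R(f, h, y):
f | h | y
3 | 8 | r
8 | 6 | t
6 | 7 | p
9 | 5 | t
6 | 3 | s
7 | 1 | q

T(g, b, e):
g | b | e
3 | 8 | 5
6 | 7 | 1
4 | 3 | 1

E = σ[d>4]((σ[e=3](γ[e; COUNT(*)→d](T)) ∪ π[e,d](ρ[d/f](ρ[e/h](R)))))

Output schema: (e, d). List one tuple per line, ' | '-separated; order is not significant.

Per-node cardinality:
  T → 3
  γ[e; COUNT(*)→d](T) → 2
  σ[e=3](γ[e; COUNT(*)→d](T)) → 0
  R → 6
  ρ[e/h](R) → 6
  ρ[d/f](ρ[e/h](R)) → 6
  π[e,d](ρ[d/f](ρ[e/h](R))) → 6
  (σ[e=3](γ[e; COUNT(*)→d](T)) ∪ π[e,d](ρ[d/f](ρ[e/h](R)))) → 6
  σ[d>4]((σ[e=3](γ[e; COUNT(*)→d](T)) ∪ π[e,d](ρ[d/f](ρ[e/h](R))))) → 5

== RESULT ==
e | d
1 | 7
3 | 6
5 | 9
6 | 8
7 | 6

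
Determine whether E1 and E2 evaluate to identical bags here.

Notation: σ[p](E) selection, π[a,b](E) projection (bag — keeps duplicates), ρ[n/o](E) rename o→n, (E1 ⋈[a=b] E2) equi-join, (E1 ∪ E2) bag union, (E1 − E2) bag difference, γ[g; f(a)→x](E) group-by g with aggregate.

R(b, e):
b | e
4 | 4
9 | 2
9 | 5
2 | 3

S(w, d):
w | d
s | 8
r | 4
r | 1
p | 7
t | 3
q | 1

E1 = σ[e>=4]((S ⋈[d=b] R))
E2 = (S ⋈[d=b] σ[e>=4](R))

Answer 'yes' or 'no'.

E1 subexpression sizes:
  S → 6
  R → 4
  (S ⋈[d=b] R) → 1
  σ[e>=4]((S ⋈[d=b] R)) → 1
E2 subexpression sizes:
  S → 6
  R → 4
  σ[e>=4](R) → 2
  (S ⋈[d=b] σ[e>=4](R)) → 1

E1 and E2 produce the same multiset:
w | d | b | e
r | 4 | 4 | 4

yes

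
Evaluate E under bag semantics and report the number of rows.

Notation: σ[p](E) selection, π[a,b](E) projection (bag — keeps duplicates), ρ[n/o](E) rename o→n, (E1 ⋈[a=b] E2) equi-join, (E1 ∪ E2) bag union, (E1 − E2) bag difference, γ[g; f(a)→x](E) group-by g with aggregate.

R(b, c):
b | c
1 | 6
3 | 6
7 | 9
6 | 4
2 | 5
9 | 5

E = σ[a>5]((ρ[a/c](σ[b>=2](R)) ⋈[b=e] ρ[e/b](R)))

Per-node cardinality:
  R → 6
  σ[b>=2](R) → 5
  ρ[a/c](σ[b>=2](R)) → 5
  R → 6
  ρ[e/b](R) → 6
  (ρ[a/c](σ[b>=2](R)) ⋈[b=e] ρ[e/b](R)) → 5
  σ[a>5]((ρ[a/c](σ[b>=2](R)) ⋈[b=e] ρ[e/b](R))) → 2

|E| = 2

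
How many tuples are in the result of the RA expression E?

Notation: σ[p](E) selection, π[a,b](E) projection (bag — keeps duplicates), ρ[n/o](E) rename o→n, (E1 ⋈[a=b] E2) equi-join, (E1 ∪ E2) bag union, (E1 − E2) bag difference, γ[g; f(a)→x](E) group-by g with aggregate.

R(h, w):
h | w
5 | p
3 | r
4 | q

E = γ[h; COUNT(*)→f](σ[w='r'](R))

Row counts bottom-up:
  R → 3
  σ[w='r'](R) → 1
  γ[h; COUNT(*)→f](σ[w='r'](R)) → 1

|E| = 1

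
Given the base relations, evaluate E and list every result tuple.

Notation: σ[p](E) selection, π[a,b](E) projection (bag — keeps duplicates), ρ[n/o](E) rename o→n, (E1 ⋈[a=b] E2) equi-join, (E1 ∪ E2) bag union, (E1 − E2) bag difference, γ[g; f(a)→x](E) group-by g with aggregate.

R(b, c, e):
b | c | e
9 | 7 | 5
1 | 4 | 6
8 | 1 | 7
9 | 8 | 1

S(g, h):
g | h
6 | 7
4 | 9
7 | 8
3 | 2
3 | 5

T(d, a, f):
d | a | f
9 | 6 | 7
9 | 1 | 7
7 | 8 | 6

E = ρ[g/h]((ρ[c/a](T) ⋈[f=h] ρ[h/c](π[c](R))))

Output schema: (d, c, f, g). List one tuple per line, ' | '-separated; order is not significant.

Per-node cardinality:
  T → 3
  ρ[c/a](T) → 3
  R → 4
  π[c](R) → 4
  ρ[h/c](π[c](R)) → 4
  (ρ[c/a](T) ⋈[f=h] ρ[h/c](π[c](R))) → 2
  ρ[g/h]((ρ[c/a](T) ⋈[f=h] ρ[h/c](π[c](R)))) → 2

== RESULT ==
d | c | f | g
9 | 1 | 7 | 7
9 | 6 | 7 | 7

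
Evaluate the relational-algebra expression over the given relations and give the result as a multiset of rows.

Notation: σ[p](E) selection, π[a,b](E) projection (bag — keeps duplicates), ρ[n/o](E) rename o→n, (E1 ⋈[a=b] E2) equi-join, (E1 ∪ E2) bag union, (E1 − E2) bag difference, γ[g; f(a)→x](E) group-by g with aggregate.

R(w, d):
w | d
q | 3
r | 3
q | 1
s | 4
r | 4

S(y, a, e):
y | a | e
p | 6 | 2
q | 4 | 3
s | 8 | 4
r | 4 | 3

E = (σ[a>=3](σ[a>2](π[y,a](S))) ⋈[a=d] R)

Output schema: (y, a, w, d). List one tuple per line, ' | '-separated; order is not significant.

Subexpression sizes:
  S → 4
  π[y,a](S) → 4
  σ[a>2](π[y,a](S)) → 4
  σ[a>=3](σ[a>2](π[y,a](S))) → 4
  R → 5
  (σ[a>=3](σ[a>2](π[y,a](S))) ⋈[a=d] R) → 4

== RESULT ==
y | a | w | d
q | 4 | r | 4
q | 4 | s | 4
r | 4 | r | 4
r | 4 | s | 4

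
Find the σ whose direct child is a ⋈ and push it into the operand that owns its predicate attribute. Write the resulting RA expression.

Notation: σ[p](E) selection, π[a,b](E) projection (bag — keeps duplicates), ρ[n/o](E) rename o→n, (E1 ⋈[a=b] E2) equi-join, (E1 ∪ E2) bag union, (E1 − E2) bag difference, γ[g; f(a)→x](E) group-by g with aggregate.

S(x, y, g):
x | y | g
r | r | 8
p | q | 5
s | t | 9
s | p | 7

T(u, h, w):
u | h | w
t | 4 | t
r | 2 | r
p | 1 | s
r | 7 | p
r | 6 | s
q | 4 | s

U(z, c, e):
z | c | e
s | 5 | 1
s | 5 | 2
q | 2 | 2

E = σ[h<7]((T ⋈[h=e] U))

σ filters on h, owned by the left side.
E' = (σ[h<7](T) ⋈[h=e] U)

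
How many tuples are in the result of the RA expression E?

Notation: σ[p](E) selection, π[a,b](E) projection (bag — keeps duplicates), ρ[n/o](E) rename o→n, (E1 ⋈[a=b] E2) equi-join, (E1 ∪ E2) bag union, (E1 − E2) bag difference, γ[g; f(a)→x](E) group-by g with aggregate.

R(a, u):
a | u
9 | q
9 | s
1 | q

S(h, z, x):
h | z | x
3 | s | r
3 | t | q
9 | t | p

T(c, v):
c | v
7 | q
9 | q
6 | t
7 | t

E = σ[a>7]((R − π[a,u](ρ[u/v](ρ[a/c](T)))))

Per-node cardinality:
  R → 3
  T → 4
  ρ[a/c](T) → 4
  ρ[u/v](ρ[a/c](T)) → 4
  π[a,u](ρ[u/v](ρ[a/c](T))) → 4
  (R − π[a,u](ρ[u/v](ρ[a/c](T)))) → 2
  σ[a>7]((R − π[a,u](ρ[u/v](ρ[a/c](T))))) → 1

|E| = 1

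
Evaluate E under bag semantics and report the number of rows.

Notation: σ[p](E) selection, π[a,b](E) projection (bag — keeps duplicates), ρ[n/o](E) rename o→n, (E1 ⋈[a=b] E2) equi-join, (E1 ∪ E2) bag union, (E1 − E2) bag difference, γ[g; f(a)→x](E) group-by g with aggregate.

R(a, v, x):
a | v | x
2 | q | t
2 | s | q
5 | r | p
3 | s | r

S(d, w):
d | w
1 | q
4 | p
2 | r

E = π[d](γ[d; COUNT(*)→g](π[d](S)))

Subexpression sizes:
  S → 3
  π[d](S) → 3
  γ[d; COUNT(*)→g](π[d](S)) → 3
  π[d](γ[d; COUNT(*)→g](π[d](S))) → 3

|E| = 3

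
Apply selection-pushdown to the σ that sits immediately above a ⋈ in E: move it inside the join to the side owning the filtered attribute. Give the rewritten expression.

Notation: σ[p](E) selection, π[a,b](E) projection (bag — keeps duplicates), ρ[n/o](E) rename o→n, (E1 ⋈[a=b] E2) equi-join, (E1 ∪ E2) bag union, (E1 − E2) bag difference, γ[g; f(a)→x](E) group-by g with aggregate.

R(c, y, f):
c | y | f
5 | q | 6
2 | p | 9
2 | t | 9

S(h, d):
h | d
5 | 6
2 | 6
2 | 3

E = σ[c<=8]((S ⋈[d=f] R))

σ filters on c, owned by the right side.
E' = (S ⋈[d=f] σ[c<=8](R))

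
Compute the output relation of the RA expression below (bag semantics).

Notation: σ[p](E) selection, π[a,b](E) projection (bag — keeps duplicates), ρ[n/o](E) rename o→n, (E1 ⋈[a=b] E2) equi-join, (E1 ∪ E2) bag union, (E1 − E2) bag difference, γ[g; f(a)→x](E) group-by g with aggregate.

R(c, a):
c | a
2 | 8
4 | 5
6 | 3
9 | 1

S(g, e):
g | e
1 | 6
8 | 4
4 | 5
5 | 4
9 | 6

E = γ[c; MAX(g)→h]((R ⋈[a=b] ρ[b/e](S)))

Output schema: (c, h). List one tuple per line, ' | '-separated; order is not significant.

Subexpression sizes:
  R → 4
  S → 5
  ρ[b/e](S) → 5
  (R ⋈[a=b] ρ[b/e](S)) → 1
  γ[c; MAX(g)→h]((R ⋈[a=b] ρ[b/e](S))) → 1

== RESULT ==
c | h
4 | 4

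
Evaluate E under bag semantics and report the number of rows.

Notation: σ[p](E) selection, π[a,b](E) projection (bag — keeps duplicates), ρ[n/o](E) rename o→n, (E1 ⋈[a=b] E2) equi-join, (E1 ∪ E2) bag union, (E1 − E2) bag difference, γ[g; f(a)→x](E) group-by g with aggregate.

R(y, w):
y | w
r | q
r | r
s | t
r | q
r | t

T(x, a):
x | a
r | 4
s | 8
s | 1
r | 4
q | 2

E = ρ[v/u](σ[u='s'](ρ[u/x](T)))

Subexpression sizes:
  T → 5
  ρ[u/x](T) → 5
  σ[u='s'](ρ[u/x](T)) → 2
  ρ[v/u](σ[u='s'](ρ[u/x](T))) → 2

|E| = 2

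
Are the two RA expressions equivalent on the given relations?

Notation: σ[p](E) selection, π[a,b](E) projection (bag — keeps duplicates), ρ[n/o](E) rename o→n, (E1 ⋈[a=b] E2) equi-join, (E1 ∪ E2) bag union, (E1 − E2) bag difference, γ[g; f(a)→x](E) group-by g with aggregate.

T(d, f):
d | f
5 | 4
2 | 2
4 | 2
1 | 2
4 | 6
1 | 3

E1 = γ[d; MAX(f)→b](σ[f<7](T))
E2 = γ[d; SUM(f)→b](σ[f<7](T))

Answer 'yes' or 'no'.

E1 stepwise |·|:
  T → 6
  σ[f<7](T) → 6
  γ[d; MAX(f)→b](σ[f<7](T)) → 4
E2 stepwise |·|:
  T → 6
  σ[f<7](T) → 6
  γ[d; SUM(f)→b](σ[f<7](T)) → 4

E1 result:
d | b
1 | 3
2 | 2
4 | 6
5 | 4
E2 result:
d | b
1 | 5
2 | 2
4 | 8
5 | 4
Witness: (1, 5) appears 0× in E1 but 1× in E2.

no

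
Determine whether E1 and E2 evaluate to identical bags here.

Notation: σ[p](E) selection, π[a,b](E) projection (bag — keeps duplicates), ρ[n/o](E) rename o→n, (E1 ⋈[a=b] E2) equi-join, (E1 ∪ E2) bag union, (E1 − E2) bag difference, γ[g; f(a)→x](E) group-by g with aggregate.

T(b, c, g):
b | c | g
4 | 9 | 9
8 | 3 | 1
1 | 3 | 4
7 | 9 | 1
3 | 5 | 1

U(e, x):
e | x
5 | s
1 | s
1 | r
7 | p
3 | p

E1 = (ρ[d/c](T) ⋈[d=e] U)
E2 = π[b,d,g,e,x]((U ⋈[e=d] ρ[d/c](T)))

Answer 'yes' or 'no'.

E1 subexpression sizes:
  T → 5
  ρ[d/c](T) → 5
  U → 5
  (ρ[d/c](T) ⋈[d=e] U) → 3
E2 subexpression sizes:
  U → 5
  T → 5
  ρ[d/c](T) → 5
  (U ⋈[e=d] ρ[d/c](T)) → 3
  π[b,d,g,e,x]((U ⋈[e=d] ρ[d/c](T))) → 3

E1 and E2 produce the same multiset:
b | d | g | e | x
1 | 3 | 4 | 3 | p
3 | 5 | 1 | 5 | s
8 | 3 | 1 | 3 | p

yes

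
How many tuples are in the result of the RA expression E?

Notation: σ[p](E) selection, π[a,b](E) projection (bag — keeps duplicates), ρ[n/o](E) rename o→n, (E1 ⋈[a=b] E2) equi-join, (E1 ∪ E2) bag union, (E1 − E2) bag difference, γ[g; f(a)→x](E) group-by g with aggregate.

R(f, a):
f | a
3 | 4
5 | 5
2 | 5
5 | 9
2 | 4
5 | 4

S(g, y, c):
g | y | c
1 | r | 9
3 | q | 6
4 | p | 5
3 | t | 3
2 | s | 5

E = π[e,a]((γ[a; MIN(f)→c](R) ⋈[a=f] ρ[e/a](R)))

Row counts bottom-up:
  R → 6
  γ[a; MIN(f)→c](R) → 3
  R → 6
  ρ[e/a](R) → 6
  (γ[a; MIN(f)→c](R) ⋈[a=f] ρ[e/a](R)) → 3
  π[e,a]((γ[a; MIN(f)→c](R) ⋈[a=f] ρ[e/a](R))) → 3

|E| = 3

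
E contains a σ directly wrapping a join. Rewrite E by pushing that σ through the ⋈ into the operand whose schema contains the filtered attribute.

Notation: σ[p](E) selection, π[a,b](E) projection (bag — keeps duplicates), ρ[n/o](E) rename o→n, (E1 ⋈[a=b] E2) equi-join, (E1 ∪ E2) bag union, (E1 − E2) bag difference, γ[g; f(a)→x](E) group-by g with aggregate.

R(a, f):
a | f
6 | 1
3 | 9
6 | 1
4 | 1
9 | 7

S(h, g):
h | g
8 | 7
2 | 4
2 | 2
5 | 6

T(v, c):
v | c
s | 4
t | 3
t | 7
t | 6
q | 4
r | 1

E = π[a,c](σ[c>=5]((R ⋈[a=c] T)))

σ filters on c, owned by the right side.
E' = π[a,c]((R ⋈[a=c] σ[c>=5](T)))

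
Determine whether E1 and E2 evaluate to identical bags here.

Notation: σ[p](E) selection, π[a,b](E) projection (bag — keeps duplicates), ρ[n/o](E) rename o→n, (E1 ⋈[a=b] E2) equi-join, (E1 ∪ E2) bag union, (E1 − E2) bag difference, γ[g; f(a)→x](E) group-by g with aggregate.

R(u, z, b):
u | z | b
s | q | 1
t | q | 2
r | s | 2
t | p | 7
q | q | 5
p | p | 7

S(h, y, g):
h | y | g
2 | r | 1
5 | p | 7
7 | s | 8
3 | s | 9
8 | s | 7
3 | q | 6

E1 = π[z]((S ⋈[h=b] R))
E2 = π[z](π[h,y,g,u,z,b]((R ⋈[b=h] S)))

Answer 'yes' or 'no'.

E1 per-node cardinality:
  S → 6
  R → 6
  (S ⋈[h=b] R) → 5
  π[z]((S ⋈[h=b] R)) → 5
E2 per-node cardinality:
  R → 6
  S → 6
  (R ⋈[b=h] S) → 5
  π[h,y,g,u,z,b]((R ⋈[b=h] S)) → 5
  π[z](π[h,y,g,u,z,b]((R ⋈[b=h] S))) → 5

E1 and E2 produce the same multiset:
z
p
p
q
q
s

yes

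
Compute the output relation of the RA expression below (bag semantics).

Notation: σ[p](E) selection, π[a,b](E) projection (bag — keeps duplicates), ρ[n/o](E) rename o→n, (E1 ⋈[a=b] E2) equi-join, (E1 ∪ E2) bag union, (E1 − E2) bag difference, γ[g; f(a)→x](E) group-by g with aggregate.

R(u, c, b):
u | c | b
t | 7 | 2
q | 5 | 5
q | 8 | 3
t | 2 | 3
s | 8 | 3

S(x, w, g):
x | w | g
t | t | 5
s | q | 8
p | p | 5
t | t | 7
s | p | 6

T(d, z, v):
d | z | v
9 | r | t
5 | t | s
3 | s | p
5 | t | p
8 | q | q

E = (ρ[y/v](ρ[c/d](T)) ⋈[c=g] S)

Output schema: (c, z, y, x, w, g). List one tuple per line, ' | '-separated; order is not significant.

Row counts bottom-up:
  T → 5
  ρ[c/d](T) → 5
  ρ[y/v](ρ[c/d](T)) → 5
  S → 5
  (ρ[y/v](ρ[c/d](T)) ⋈[c=g] S) → 5

== RESULT ==
c | z | y | x | w | g
5 | t | p | p | p | 5
5 | t | p | t | t | 5
5 | t | s | p | p | 5
5 | t | s | t | t | 5
8 | q | q | s | q | 8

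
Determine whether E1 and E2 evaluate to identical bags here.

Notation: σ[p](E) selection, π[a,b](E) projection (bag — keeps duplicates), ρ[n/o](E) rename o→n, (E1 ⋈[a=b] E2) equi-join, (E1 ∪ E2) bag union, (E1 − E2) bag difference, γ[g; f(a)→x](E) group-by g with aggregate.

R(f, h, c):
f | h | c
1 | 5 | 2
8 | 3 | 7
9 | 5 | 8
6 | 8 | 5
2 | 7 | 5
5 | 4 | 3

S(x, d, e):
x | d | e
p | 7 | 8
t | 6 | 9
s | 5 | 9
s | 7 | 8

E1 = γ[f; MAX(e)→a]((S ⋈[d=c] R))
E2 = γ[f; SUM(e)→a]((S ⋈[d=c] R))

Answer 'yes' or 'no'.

E1 row counts bottom-up:
  S → 4
  R → 6
  (S ⋈[d=c] R) → 4
  γ[f; MAX(e)→a]((S ⋈[d=c] R)) → 3
E2 row counts bottom-up:
  S → 4
  R → 6
  (S ⋈[d=c] R) → 4
  γ[f; SUM(e)→a]((S ⋈[d=c] R)) → 3

E1 result:
f | a
2 | 9
6 | 9
8 | 8
E2 result:
f | a
2 | 9
6 | 9
8 | 16
Witness: (8, 8) appears 1× in E1 but 0× in E2.

no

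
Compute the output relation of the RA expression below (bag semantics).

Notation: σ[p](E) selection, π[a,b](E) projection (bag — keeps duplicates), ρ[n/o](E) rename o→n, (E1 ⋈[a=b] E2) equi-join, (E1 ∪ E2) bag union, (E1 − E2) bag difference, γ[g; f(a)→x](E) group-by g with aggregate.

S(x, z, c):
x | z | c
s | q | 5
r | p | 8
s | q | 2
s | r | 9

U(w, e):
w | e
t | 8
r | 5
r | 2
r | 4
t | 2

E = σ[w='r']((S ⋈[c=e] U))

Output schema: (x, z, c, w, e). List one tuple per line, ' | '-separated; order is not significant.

Stepwise |·|:
  S → 4
  U → 5
  (S ⋈[c=e] U) → 4
  σ[w='r']((S ⋈[c=e] U)) → 2

== RESULT ==
x | z | c | w | e
s | q | 2 | r | 2
s | q | 5 | r | 5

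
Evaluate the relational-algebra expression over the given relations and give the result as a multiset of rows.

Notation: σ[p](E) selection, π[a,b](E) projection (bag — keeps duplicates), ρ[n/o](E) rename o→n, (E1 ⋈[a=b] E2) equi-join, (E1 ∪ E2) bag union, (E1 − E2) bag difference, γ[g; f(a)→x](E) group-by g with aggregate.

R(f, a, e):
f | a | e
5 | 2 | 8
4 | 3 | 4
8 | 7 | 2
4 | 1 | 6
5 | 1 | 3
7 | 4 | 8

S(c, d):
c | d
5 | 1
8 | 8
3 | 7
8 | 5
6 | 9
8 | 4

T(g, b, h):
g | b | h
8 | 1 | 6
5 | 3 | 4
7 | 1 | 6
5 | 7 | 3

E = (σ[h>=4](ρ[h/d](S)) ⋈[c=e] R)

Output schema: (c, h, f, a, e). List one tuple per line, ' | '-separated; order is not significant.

Subexpression sizes:
  S → 6
  ρ[h/d](S) → 6
  σ[h>=4](ρ[h/d](S)) → 5
  R → 6
  (σ[h>=4](ρ[h/d](S)) ⋈[c=e] R) → 8

== RESULT ==
c | h | f | a | e
3 | 7 | 5 | 1 | 3
6 | 9 | 4 | 1 | 6
8 | 4 | 5 | 2 | 8
8 | 4 | 7 | 4 | 8
8 | 5 | 5 | 2 | 8
8 | 5 | 7 | 4 | 8
8 | 8 | 5 | 2 | 8
8 | 8 | 7 | 4 | 8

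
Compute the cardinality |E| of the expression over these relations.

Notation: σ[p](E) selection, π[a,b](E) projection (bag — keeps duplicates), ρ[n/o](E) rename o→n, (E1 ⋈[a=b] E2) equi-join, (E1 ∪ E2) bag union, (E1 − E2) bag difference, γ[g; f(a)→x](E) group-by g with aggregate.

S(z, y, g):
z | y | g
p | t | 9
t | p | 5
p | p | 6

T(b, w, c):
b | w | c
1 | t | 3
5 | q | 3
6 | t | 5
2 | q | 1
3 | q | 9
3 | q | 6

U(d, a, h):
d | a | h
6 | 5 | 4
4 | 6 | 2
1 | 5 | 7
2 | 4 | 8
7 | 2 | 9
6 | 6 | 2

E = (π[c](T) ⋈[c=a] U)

Row counts bottom-up:
  T → 6
  π[c](T) → 6
  U → 6
  (π[c](T) ⋈[c=a] U) → 4

|E| = 4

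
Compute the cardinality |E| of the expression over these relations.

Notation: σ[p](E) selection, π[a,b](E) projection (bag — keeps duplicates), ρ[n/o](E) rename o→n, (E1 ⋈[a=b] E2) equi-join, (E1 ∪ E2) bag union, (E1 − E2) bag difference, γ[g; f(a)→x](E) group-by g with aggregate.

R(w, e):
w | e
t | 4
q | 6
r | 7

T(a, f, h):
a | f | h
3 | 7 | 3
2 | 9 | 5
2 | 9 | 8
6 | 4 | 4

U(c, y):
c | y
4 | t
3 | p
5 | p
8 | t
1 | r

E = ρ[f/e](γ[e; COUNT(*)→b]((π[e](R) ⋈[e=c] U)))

Per-node cardinality:
  R → 3
  π[e](R) → 3
  U → 5
  (π[e](R) ⋈[e=c] U) → 1
  γ[e; COUNT(*)→b]((π[e](R) ⋈[e=c] U)) → 1
  ρ[f/e](γ[e; COUNT(*)→b]((π[e](R) ⋈[e=c] U))) → 1

|E| = 1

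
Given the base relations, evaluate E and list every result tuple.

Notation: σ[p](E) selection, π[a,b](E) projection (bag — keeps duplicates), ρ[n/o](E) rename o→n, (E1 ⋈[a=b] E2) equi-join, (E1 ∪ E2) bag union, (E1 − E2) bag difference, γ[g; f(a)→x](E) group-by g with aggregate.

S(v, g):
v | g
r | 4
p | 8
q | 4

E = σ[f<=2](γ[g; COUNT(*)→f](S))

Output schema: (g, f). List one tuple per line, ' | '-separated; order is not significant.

Subexpression sizes:
  S → 3
  γ[g; COUNT(*)→f](S) → 2
  σ[f<=2](γ[g; COUNT(*)→f](S)) → 2

== RESULT ==
g | f
4 | 2
8 | 1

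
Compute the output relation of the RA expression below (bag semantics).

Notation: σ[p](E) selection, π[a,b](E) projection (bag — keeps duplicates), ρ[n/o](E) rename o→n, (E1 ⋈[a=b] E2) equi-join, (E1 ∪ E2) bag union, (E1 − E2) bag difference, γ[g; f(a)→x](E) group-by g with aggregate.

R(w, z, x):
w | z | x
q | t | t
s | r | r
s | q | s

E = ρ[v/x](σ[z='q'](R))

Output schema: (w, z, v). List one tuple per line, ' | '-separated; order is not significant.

Row counts bottom-up:
  R → 3
  σ[z='q'](R) → 1
  ρ[v/x](σ[z='q'](R)) → 1

== RESULT ==
w | z | v
s | q | s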